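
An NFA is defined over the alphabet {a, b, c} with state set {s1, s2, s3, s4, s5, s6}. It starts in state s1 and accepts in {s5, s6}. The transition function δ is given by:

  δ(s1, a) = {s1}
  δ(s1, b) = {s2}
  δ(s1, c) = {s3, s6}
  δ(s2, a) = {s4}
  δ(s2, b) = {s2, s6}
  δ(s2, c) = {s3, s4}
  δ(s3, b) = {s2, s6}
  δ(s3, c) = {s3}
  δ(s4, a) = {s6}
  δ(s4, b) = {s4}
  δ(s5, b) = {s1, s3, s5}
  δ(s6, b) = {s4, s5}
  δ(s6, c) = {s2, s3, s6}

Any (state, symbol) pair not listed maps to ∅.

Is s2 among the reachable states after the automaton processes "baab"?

No

Start in {s1}.
Read 'b': s1→{s2}; now {s2}.
Read 'a': s2→{s4}; now {s4}.
Read 'a': s4→{s6}; now {s6}.
Read 'b': s6→{s4, s5}; now {s4, s5}.
State s2 is not in {s4, s5}.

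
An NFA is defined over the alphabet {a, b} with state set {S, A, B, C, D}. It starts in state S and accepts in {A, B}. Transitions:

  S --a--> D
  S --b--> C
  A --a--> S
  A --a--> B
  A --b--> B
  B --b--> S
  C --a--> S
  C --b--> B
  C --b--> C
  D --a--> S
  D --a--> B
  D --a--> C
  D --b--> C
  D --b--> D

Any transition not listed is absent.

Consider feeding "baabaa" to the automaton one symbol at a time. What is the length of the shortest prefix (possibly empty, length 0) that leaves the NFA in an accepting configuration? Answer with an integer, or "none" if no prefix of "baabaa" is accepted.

Start in {S}.
Read 'b': {S} → {C}.
Read 'a': {C} → {S}.
Read 'a': {S} → {D}.
Read 'b': {D} → {C, D}.
Read 'a': {C, D} → {S, B, C}.
None of the earlier sets intersect F, but {S, B, C} does.

5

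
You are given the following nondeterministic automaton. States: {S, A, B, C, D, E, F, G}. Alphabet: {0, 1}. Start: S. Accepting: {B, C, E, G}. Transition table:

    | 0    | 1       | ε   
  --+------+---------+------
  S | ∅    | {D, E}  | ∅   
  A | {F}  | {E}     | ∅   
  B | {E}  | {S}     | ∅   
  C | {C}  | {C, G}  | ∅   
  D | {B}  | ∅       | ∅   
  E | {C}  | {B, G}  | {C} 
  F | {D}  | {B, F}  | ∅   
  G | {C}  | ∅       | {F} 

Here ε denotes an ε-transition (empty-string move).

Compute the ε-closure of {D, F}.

Begin with {D, F}.
No ε-moves leave this set, so the closure equals the set itself.

{D, F}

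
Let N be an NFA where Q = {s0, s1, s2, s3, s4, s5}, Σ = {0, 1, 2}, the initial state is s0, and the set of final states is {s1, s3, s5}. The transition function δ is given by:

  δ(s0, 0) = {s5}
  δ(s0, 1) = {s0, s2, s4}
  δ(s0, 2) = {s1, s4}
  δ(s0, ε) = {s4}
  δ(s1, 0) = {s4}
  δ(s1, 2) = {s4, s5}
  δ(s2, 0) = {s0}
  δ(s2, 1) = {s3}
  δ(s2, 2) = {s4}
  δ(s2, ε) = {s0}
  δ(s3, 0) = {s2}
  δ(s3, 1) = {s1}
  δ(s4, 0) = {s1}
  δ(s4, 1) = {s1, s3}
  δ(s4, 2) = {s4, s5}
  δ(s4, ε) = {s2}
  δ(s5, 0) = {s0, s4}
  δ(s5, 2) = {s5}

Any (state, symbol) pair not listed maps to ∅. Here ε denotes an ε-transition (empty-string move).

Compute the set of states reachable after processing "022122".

Start: ε-closure({s0}) = {s0, s2, s4}.
Read '0': s0→{s5}, s2→{s0}, s4→{s1}; union {s0, s1, s5}; ε-closure = {s0, s1, s2, s4, s5}.
Read '2': s0→{s1, s4}, s1→{s4, s5}, s2→{s4}, s4→{s4, s5}, s5→{s5}; union {s1, s4, s5}; ε-closure = {s0, s1, s2, s4, s5}.
Read '2': s0→{s1, s4}, s1→{s4, s5}, s2→{s4}, s4→{s4, s5}, s5→{s5}; union {s1, s4, s5}; ε-closure = {s0, s1, s2, s4, s5}.
Read '1': s0→{s0, s2, s4}, s1→∅, s2→{s3}, s4→{s1, s3}, s5→∅; now {s0, s1, s2, s3, s4}.
Read '2': s0→{s1, s4}, s1→{s4, s5}, s2→{s4}, s3→∅, s4→{s4, s5}; union {s1, s4, s5}; ε-closure = {s0, s1, s2, s4, s5}.
Read '2': s0→{s1, s4}, s1→{s4, s5}, s2→{s4}, s4→{s4, s5}, s5→{s5}; union {s1, s4, s5}; ε-closure = {s0, s1, s2, s4, s5}.

{s0, s1, s2, s4, s5}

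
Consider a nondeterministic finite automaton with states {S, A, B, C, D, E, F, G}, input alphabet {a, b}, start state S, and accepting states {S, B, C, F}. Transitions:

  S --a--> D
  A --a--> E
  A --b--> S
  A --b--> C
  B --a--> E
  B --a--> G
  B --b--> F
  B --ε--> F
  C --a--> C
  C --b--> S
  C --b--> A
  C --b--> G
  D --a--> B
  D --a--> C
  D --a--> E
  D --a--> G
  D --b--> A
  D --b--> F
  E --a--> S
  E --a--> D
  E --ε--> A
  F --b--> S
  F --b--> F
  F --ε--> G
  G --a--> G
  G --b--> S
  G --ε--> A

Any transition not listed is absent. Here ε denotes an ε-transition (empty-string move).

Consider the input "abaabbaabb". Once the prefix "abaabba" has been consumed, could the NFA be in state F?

No

Start in {S}.
Read 'a': {S} → {D}.
Read 'b': {D} → {A, F, G}.
Read 'a': {A, F, G} → {A, E, G}.
Read 'a': {A, E, G} → {S, A, D, E, G}.
Read 'b': {S, A, D, E, G} → {S, A, C, F, G}.
Read 'b': {S, A, C, F, G} → {S, A, C, F, G}.
Read 'a': {S, A, C, F, G} → {A, C, D, E, G}.
State F is not in {A, C, D, E, G}.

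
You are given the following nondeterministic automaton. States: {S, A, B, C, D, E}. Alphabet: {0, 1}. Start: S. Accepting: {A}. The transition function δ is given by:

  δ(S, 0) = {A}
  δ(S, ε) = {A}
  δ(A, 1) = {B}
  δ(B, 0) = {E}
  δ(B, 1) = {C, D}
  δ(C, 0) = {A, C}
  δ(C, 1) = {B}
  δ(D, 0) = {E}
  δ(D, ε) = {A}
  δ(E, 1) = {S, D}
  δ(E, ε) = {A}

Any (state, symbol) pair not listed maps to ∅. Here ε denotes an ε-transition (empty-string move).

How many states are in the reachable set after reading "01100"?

2

Start: ε-closure({S}) = {S, A}.
Read '0': {S, A} → {A}.
Read '1': {A} → {B}.
Read '1': {B} → {A, C, D}.
Read '0': {A, C, D} → {A, C, E}.
Read '0': {A, C, E} → {A, C}.
That set has 2 states.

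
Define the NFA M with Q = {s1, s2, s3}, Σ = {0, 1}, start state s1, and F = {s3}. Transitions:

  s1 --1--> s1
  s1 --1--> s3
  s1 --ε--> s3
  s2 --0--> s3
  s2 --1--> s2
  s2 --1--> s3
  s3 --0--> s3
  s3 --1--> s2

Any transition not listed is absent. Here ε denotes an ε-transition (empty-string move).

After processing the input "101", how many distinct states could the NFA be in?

1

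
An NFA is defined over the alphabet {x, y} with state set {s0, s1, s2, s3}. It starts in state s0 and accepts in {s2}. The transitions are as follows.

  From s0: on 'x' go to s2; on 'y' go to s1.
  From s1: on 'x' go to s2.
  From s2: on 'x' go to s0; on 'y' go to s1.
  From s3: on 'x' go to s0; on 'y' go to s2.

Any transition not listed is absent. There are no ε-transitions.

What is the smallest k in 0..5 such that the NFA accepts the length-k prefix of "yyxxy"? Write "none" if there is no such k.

Start in {s0}.
Read 'y': s0→{s1}; now {s1}.
Read 'y': s1→∅; now ∅.
The set is empty and remains empty for the remaining 3 symbols.
No reachable set along the way intersects F.

none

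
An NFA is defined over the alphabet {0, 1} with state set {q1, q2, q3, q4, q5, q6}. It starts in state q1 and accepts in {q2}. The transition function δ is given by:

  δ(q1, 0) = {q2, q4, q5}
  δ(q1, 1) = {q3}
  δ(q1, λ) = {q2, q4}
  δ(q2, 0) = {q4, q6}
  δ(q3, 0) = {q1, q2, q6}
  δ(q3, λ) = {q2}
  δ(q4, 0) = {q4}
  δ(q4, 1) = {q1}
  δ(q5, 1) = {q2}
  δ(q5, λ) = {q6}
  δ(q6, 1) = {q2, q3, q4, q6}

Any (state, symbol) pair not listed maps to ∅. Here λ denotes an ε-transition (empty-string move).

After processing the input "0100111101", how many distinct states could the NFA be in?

Start: ε-closure({q1}) = {q1, q2, q4}.
Read '0': q1→{q2, q4, q5}, q2→{q4, q6}, q4→{q4}; now {q2, q4, q5, q6}.
Read '1': q2→∅, q4→{q1}, q5→{q2}, q6→{q2, q3, q4, q6}; now {q1, q2, q3, q4, q6}.
Read '0': q1→{q2, q4, q5}, q2→{q4, q6}, q3→{q1, q2, q6}, q4→{q4}, q6→∅; now {q1, q2, q4, q5, q6}.
Read '0': q1→{q2, q4, q5}, q2→{q4, q6}, q4→{q4}, q5→∅, q6→∅; now {q2, q4, q5, q6}.
Read '1': q2→∅, q4→{q1}, q5→{q2}, q6→{q2, q3, q4, q6}; now {q1, q2, q3, q4, q6}.
Read '1': q1→{q3}, q2→∅, q3→∅, q4→{q1}, q6→{q2, q3, q4, q6}; now {q1, q2, q3, q4, q6}.
Read '1': q1→{q3}, q2→∅, q3→∅, q4→{q1}, q6→{q2, q3, q4, q6}; now {q1, q2, q3, q4, q6}.
Read '1': q1→{q3}, q2→∅, q3→∅, q4→{q1}, q6→{q2, q3, q4, q6}; now {q1, q2, q3, q4, q6}.
Read '0': q1→{q2, q4, q5}, q2→{q4, q6}, q3→{q1, q2, q6}, q4→{q4}, q6→∅; now {q1, q2, q4, q5, q6}.
Read '1': q1→{q3}, q2→∅, q4→{q1}, q5→{q2}, q6→{q2, q3, q4, q6}; now {q1, q2, q3, q4, q6}.
That set has 5 states.

5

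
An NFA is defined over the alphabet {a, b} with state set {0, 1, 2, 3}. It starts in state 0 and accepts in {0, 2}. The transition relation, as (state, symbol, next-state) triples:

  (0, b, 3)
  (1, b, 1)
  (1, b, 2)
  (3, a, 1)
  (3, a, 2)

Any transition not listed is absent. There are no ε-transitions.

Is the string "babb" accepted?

Start in {0}.
Read 'b': {0} → {3}.
Read 'a': {3} → {1, 2}.
Read 'b': {1, 2} → {1, 2}.
Read 'b': {1, 2} → {1, 2}.
The final set {1, 2} contains the accepting state 2.

Yes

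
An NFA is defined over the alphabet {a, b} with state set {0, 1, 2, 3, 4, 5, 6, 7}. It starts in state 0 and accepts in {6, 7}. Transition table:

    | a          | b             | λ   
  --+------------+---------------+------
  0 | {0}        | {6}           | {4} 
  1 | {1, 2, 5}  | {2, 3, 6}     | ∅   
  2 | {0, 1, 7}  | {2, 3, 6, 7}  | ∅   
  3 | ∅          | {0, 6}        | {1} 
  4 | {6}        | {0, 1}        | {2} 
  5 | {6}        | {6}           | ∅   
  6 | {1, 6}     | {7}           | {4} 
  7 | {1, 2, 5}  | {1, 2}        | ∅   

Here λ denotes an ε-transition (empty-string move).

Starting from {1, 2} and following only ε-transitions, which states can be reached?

{1, 2}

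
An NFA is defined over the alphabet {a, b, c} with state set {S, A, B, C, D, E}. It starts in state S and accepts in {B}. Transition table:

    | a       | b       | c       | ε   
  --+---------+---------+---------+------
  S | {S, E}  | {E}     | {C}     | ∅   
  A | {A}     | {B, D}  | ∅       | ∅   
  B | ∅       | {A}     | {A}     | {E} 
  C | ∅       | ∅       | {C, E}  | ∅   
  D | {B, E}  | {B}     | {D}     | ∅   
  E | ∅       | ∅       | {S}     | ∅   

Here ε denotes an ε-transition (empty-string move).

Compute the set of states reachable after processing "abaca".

∅

Start in {S}.
Read 'a': {S} → {S, E}.
Read 'b': {S, E} → {E}.
Read 'a': {E} → ∅.
The set is empty and remains empty for the remaining 2 symbols.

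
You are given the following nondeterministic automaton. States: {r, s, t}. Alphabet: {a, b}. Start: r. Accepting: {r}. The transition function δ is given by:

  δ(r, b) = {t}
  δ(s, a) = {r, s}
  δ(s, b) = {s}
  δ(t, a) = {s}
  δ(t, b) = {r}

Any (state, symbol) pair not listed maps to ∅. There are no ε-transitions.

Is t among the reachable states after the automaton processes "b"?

Yes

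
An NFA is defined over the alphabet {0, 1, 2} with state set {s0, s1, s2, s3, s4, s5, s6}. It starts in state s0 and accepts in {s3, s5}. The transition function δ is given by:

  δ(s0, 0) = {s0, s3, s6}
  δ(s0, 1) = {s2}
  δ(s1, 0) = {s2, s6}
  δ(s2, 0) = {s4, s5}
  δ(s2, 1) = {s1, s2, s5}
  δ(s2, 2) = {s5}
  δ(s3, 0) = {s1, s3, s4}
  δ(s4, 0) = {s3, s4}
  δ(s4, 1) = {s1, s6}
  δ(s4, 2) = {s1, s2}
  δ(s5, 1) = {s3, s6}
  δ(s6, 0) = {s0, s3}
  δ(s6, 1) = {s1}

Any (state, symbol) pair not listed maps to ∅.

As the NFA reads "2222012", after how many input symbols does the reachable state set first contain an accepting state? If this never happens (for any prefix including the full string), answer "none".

none

Start in {s0}.
Read '2': {s0} → ∅.
The set is empty and remains empty for the remaining 6 symbols.
No reachable set along the way intersects F.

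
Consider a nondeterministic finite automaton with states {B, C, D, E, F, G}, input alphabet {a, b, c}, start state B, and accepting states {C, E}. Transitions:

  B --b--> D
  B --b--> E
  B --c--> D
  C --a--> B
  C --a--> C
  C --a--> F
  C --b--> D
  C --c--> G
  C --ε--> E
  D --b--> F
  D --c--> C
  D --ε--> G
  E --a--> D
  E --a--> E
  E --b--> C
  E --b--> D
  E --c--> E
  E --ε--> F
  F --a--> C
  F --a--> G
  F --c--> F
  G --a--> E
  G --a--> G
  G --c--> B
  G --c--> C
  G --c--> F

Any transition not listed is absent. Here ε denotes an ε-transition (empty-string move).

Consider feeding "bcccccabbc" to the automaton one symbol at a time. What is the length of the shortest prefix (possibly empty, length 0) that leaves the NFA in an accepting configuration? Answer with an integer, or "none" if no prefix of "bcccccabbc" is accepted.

Start in {B}.
Read 'b': B→{D, E}; union {D, E}; ε-closure = {D, E, F, G}.
None of the earlier sets intersect F, but {D, E, F, G} does.

1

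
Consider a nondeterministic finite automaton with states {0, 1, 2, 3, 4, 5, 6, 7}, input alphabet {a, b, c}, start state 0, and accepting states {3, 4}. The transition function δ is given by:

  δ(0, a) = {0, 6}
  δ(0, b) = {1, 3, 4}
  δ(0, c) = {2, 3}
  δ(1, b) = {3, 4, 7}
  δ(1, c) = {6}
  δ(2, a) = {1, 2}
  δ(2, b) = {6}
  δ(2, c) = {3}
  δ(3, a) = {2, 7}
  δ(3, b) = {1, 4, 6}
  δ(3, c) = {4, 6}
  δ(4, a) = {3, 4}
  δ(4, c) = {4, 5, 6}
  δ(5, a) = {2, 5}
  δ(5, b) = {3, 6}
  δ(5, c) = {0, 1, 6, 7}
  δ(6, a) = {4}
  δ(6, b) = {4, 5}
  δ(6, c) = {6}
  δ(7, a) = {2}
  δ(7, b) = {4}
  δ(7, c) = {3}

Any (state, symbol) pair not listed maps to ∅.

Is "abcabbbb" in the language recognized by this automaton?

Yes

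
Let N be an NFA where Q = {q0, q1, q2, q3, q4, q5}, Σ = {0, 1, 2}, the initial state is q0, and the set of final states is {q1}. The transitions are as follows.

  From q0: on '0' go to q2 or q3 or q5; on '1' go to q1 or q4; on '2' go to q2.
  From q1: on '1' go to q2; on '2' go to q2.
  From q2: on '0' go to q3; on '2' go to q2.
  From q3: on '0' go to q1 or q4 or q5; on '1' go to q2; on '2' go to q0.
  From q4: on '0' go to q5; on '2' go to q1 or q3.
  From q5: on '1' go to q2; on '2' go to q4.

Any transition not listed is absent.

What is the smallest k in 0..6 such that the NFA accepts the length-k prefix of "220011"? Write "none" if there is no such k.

4

Start in {q0}.
Read '2': {q0} → {q2}.
Read '2': {q2} → {q2}.
Read '0': {q2} → {q3}.
Read '0': {q3} → {q1, q4, q5}.
None of the earlier sets intersect F, but {q1, q4, q5} does.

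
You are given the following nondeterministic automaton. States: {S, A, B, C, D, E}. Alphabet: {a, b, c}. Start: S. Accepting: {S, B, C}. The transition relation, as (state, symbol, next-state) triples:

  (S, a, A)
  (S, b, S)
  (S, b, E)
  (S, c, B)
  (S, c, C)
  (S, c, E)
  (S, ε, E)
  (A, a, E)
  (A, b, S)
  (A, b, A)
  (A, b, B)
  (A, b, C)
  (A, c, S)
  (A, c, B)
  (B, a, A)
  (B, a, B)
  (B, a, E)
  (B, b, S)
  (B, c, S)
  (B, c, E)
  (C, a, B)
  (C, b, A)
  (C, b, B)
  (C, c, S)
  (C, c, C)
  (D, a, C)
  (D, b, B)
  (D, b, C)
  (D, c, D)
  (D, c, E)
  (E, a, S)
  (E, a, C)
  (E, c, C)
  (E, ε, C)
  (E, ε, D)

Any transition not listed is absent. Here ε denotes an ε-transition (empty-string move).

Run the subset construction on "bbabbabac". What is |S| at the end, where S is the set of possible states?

Start: ε-closure({S}) = {S, C, D, E}.
Read 'b': {S, C, D, E} → {S, A, B, C, D, E}.
Read 'b': {S, A, B, C, D, E} → {S, A, B, C, D, E}.
Read 'a': {S, A, B, C, D, E} → {S, A, B, C, D, E}.
Read 'b': {S, A, B, C, D, E} → {S, A, B, C, D, E}.
Read 'b': {S, A, B, C, D, E} → {S, A, B, C, D, E}.
Read 'a': {S, A, B, C, D, E} → {S, A, B, C, D, E}.
Read 'b': {S, A, B, C, D, E} → {S, A, B, C, D, E}.
Read 'a': {S, A, B, C, D, E} → {S, A, B, C, D, E}.
Read 'c': {S, A, B, C, D, E} → {S, B, C, D, E}.
That set has 5 states.

5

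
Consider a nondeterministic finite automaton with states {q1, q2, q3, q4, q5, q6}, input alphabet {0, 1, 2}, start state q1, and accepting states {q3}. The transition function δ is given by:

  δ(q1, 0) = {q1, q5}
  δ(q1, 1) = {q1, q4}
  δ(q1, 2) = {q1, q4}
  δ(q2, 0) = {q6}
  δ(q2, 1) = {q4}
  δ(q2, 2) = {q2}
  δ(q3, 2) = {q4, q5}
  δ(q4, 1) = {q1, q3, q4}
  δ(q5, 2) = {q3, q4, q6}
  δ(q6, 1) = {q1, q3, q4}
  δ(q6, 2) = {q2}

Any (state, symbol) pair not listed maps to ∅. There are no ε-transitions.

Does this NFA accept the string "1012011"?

Yes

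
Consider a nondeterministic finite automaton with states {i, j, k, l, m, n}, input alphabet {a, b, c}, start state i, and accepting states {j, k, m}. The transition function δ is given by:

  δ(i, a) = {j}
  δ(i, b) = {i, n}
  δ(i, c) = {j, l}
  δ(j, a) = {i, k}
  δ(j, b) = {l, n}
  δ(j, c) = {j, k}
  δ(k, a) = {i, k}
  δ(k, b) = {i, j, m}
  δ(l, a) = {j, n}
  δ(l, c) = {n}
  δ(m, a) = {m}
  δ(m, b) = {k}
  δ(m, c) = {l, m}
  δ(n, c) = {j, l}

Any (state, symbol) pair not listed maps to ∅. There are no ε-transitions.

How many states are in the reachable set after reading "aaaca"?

4

Start in {i}.
Read 'a': {i} → {j}.
Read 'a': {j} → {i, k}.
Read 'a': {i, k} → {i, j, k}.
Read 'c': {i, j, k} → {j, k, l}.
Read 'a': {j, k, l} → {i, j, k, n}.
That set has 4 states.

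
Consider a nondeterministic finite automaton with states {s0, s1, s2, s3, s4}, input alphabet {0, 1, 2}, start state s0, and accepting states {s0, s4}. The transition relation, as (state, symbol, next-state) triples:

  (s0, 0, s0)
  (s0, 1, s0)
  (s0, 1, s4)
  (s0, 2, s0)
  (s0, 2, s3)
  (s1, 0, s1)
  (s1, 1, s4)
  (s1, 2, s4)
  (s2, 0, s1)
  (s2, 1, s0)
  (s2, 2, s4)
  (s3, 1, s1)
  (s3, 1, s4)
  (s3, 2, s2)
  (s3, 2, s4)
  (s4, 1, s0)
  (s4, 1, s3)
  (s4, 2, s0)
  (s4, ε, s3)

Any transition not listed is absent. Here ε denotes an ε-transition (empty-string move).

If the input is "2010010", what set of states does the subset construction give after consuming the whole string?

{s0}

Start in {s0}.
Read '2': {s0} → {s0, s3}.
Read '0': {s0, s3} → {s0}.
Read '1': {s0} → {s0, s3, s4}.
Read '0': {s0, s3, s4} → {s0}.
Read '0': {s0} → {s0}.
Read '1': {s0} → {s0, s3, s4}.
Read '0': {s0, s3, s4} → {s0}.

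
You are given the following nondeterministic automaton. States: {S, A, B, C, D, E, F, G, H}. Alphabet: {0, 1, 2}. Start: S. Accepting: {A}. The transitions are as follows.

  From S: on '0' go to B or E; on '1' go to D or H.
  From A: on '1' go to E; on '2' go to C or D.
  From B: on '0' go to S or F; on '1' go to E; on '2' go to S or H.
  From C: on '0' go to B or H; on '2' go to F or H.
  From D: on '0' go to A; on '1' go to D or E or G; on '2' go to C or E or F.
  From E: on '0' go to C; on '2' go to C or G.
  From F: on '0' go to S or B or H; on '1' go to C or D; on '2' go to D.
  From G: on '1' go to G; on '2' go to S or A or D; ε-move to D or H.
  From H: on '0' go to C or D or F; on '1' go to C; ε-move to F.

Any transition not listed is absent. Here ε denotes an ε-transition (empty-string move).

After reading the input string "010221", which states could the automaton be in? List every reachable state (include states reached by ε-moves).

{D, E, F, G, H}

Start in {S}.
Read '0': S→{B, E}; now {B, E}.
Read '1': B→{E}, E→∅; now {E}.
Read '0': E→{C}; now {C}.
Read '2': C→{F, H}; now {F, H}.
Read '2': F→{D}, H→∅; now {D}.
Read '1': D→{D, E, G}; union {D, E, G}; ε-closure = {D, E, F, G, H}.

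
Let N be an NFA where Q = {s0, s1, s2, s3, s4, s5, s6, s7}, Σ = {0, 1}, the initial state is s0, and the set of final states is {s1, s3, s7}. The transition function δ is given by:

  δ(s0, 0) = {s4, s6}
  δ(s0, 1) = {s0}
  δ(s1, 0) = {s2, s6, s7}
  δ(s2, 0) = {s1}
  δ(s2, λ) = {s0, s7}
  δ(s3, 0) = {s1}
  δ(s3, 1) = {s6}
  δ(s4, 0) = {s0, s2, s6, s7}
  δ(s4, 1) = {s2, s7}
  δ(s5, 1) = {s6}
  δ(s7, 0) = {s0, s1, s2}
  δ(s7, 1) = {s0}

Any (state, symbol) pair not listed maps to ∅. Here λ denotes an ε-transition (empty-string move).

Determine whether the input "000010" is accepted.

Start in {s0}.
Read '0': s0→{s4, s6}; now {s4, s6}.
Read '0': s4→{s0, s2, s6, s7}, s6→∅; now {s0, s2, s6, s7}.
Read '0': s0→{s4, s6}, s2→{s1}, s6→∅, s7→{s0, s1, s2}; union {s0, s1, s2, s4, s6}; ε-closure = {s0, s1, s2, s4, s6, s7}.
Read '0': s0→{s4, s6}, s1→{s2, s6, s7}, s2→{s1}, s4→{s0, s2, s6, s7}, s6→∅, s7→{s0, s1, s2}; now {s0, s1, s2, s4, s6, s7}.
Read '1': s0→{s0}, s1→∅, s2→∅, s4→{s2, s7}, s6→∅, s7→{s0}; now {s0, s2, s7}.
Read '0': s0→{s4, s6}, s2→{s1}, s7→{s0, s1, s2}; union {s0, s1, s2, s4, s6}; ε-closure = {s0, s1, s2, s4, s6, s7}.
The final set {s0, s1, s2, s4, s6, s7} contains the accepting states s1, s7.

Yes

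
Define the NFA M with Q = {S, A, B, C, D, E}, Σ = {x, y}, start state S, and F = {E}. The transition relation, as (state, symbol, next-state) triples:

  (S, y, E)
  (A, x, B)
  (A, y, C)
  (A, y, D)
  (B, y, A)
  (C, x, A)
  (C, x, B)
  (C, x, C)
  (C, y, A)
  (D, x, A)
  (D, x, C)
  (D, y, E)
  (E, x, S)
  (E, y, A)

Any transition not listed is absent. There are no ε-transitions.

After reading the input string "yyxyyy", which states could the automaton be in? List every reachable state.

{A, E}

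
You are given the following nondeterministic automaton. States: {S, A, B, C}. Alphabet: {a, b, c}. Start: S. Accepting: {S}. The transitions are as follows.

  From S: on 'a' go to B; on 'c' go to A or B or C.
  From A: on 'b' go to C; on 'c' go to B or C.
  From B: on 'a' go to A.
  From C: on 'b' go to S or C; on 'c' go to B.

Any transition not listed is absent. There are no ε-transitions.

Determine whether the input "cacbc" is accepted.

Start in {S}.
Read 'c': S→{A, B, C}; now {A, B, C}.
Read 'a': A→∅, B→{A}, C→∅; now {A}.
Read 'c': A→{B, C}; now {B, C}.
Read 'b': B→∅, C→{S, C}; now {S, C}.
Read 'c': S→{A, B, C}, C→{B}; now {A, B, C}.
The final set {A, B, C} contains no accepting state.

No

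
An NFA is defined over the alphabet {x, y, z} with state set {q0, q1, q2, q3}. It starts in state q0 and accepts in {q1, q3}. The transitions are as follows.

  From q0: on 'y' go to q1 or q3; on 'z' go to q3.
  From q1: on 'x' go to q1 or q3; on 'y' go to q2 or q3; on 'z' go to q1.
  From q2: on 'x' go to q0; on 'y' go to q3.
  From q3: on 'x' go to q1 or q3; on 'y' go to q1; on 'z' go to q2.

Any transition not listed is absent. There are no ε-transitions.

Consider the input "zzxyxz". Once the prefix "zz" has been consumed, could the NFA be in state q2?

Yes

Start in {q0}.
Read 'z': q0→{q3}; now {q3}.
Read 'z': q3→{q2}; now {q2}.
State q2 is in {q2}.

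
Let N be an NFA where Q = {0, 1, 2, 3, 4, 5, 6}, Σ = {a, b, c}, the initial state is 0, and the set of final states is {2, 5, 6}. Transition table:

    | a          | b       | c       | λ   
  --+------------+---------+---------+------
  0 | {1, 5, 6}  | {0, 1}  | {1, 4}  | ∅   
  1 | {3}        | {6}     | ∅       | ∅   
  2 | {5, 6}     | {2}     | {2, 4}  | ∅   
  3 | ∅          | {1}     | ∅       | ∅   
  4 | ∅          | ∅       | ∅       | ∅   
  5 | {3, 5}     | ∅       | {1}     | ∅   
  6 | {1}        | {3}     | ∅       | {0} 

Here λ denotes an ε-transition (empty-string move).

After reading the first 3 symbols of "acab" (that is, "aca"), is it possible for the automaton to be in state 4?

Start in {0}.
Read 'a': 0→{1, 5, 6}; union {1, 5, 6}; ε-closure = {0, 1, 5, 6}.
Read 'c': 0→{1, 4}, 1→∅, 5→{1}, 6→∅; now {1, 4}.
Read 'a': 1→{3}, 4→∅; now {3}.
State 4 is not in {3}.

No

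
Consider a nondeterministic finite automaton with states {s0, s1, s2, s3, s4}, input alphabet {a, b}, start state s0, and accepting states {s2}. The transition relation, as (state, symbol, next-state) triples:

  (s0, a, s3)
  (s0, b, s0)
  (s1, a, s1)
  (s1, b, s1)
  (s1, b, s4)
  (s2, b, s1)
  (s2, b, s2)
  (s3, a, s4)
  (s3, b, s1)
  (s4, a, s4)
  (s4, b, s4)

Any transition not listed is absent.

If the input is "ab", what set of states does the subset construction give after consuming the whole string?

Start in {s0}.
Read 'a': s0→{s3}; now {s3}.
Read 'b': s3→{s1}; now {s1}.

{s1}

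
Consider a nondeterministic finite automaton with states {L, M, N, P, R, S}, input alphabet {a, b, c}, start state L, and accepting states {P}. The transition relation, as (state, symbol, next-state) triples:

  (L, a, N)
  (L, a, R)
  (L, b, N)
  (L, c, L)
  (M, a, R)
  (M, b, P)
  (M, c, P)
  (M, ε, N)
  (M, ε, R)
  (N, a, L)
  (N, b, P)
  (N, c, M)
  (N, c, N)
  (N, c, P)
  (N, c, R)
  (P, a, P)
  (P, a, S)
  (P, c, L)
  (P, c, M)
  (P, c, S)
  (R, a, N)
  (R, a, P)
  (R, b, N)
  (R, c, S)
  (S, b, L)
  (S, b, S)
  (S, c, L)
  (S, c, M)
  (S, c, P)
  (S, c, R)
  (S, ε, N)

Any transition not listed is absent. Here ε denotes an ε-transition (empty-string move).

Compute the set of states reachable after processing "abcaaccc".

Start in {L}.
Read 'a': L→{N, R}; now {N, R}.
Read 'b': N→{P}, R→{N}; now {N, P}.
Read 'c': N→{M, N, P, R}, P→{L, M, S}; now {L, M, N, P, R, S}.
Read 'a': L→{N, R}, M→{R}, N→{L}, P→{P, S}, R→{N, P}, S→∅; now {L, N, P, R, S}.
Read 'a': L→{N, R}, N→{L}, P→{P, S}, R→{N, P}, S→∅; now {L, N, P, R, S}.
Read 'c': L→{L}, N→{M, N, P, R}, P→{L, M, S}, R→{S}, S→{L, M, P, R}; now {L, M, N, P, R, S}.
Read 'c': L→{L}, M→{P}, N→{M, N, P, R}, P→{L, M, S}, R→{S}, S→{L, M, P, R}; now {L, M, N, P, R, S}.
Read 'c': L→{L}, M→{P}, N→{M, N, P, R}, P→{L, M, S}, R→{S}, S→{L, M, P, R}; now {L, M, N, P, R, S}.

{L, M, N, P, R, S}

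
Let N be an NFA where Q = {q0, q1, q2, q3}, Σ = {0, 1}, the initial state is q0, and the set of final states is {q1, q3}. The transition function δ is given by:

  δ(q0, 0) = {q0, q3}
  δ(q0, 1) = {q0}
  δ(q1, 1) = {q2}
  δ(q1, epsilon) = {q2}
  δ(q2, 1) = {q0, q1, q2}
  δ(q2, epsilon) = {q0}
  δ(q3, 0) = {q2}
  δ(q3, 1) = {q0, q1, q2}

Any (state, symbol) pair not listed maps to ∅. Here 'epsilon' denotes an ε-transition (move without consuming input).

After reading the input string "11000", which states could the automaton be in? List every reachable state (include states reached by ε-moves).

Start in {q0}.
Read '1': {q0} → {q0}.
Read '1': {q0} → {q0}.
Read '0': {q0} → {q0, q3}.
Read '0': {q0, q3} → {q0, q2, q3}.
Read '0': {q0, q2, q3} → {q0, q2, q3}.

{q0, q2, q3}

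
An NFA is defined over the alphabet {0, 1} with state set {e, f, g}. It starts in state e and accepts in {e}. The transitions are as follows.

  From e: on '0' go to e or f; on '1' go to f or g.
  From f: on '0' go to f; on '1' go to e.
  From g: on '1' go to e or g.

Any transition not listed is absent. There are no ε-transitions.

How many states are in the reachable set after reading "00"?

Start in {e}.
Read '0': e→{e, f}; now {e, f}.
Read '0': e→{e, f}, f→{f}; now {e, f}.
That set has 2 states.

2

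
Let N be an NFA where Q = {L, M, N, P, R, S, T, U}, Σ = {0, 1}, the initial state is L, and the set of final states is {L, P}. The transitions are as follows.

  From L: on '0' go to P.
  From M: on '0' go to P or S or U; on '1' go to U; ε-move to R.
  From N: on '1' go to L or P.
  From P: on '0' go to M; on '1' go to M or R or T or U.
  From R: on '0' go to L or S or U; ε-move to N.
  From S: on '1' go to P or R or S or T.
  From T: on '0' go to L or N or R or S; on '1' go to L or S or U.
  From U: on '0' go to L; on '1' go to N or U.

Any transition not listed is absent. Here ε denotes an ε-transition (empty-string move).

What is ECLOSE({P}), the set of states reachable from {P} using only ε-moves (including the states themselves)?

Begin with {P}.
No ε-moves leave this set, so the closure equals the set itself.

{P}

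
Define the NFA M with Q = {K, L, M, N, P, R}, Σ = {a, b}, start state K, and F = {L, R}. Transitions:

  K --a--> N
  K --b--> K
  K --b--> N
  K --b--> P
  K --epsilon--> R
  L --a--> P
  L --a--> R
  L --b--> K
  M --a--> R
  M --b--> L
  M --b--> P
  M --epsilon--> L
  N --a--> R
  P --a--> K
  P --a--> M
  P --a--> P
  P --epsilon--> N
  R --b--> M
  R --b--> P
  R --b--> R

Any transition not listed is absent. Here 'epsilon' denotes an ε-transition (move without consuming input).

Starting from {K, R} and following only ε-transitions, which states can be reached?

Begin with {K, R}.
No ε-moves leave this set, so the closure equals the set itself.

{K, R}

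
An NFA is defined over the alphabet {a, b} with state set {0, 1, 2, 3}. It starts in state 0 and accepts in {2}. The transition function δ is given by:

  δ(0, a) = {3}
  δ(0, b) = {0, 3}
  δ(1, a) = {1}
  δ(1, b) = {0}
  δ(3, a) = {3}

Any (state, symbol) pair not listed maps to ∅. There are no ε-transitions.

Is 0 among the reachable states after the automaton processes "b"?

Start in {0}.
Read 'b': {0} → {0, 3}.
State 0 is in {0, 3}.

Yes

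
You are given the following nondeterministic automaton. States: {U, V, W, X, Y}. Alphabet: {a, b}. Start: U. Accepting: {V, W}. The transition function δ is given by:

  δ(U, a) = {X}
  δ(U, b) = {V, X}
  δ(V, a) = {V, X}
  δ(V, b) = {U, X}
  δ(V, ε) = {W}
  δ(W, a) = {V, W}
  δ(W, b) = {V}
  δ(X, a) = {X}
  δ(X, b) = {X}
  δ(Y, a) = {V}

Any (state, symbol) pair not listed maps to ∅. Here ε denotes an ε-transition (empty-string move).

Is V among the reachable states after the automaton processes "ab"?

No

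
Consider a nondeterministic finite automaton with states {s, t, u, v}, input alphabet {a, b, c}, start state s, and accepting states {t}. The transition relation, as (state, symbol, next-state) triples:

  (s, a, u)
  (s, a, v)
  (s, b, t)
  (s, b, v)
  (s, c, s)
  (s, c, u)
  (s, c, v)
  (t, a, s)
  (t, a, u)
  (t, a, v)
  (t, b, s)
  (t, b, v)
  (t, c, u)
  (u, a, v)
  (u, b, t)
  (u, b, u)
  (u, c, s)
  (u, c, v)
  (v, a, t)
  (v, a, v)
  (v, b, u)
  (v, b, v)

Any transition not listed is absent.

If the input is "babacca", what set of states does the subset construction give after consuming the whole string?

{t, u, v}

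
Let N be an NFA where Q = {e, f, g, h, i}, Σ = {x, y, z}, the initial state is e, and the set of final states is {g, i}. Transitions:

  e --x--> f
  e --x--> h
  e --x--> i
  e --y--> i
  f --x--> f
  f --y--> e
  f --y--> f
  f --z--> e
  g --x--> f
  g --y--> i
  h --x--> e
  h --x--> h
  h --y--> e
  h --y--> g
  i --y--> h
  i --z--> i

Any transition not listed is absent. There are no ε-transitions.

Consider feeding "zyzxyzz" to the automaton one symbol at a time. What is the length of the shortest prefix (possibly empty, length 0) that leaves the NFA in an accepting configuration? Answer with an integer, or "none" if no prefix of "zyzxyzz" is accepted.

Start in {e}.
Read 'z': e→∅; now ∅.
The set is empty and remains empty for the remaining 6 symbols.
No reachable set along the way intersects F.

none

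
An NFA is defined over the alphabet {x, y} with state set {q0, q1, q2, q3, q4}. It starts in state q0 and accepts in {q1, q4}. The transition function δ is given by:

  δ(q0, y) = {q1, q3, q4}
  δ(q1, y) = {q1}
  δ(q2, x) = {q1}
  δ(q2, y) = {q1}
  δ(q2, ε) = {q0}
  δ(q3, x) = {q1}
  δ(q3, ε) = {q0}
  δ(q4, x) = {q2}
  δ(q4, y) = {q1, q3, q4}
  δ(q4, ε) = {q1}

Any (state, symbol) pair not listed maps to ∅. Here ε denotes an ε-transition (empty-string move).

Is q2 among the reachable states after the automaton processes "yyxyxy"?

No

Start in {q0}.
Read 'y': q0→{q1, q3, q4}; union {q1, q3, q4}; ε-closure = {q0, q1, q3, q4}.
Read 'y': q0→{q1, q3, q4}, q1→{q1}, q3→∅, q4→{q1, q3, q4}; union {q1, q3, q4}; ε-closure = {q0, q1, q3, q4}.
Read 'x': q0→∅, q1→∅, q3→{q1}, q4→{q2}; union {q1, q2}; ε-closure = {q0, q1, q2}.
Read 'y': q0→{q1, q3, q4}, q1→{q1}, q2→{q1}; union {q1, q3, q4}; ε-closure = {q0, q1, q3, q4}.
Read 'x': q0→∅, q1→∅, q3→{q1}, q4→{q2}; union {q1, q2}; ε-closure = {q0, q1, q2}.
Read 'y': q0→{q1, q3, q4}, q1→{q1}, q2→{q1}; union {q1, q3, q4}; ε-closure = {q0, q1, q3, q4}.
State q2 is not in {q0, q1, q3, q4}.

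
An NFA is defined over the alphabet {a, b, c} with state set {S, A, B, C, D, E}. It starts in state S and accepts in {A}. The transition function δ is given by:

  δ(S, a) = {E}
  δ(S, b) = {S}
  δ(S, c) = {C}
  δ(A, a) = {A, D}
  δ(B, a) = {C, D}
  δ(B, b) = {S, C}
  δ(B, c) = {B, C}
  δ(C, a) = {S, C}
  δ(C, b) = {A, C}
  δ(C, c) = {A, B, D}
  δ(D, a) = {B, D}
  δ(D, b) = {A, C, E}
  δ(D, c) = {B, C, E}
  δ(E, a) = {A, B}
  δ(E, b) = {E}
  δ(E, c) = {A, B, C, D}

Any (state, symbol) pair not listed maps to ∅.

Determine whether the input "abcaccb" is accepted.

Yes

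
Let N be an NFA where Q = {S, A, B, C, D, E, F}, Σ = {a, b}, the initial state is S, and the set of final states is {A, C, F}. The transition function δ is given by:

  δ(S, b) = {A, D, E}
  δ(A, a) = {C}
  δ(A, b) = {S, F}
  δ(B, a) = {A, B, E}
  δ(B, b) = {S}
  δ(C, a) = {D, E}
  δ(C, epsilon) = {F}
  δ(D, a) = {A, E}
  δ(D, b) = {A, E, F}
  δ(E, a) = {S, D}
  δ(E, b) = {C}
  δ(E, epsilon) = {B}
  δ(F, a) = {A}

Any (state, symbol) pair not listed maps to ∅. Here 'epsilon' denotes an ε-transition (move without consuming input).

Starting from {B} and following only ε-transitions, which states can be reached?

{B}

Begin with {B}.
No ε-moves leave this set, so the closure equals the set itself.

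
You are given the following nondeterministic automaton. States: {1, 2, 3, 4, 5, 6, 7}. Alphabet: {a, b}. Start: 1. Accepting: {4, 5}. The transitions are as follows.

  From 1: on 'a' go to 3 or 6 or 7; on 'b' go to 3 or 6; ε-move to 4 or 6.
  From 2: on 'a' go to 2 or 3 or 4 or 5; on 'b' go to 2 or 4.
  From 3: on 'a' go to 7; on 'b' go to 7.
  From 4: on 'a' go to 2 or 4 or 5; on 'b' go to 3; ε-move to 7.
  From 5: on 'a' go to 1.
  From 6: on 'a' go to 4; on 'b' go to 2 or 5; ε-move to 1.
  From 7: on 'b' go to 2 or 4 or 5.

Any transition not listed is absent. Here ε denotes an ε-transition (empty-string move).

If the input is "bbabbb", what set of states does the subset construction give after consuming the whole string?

{1, 2, 3, 4, 5, 6, 7}

Start: ε-closure({1}) = {1, 4, 6, 7}.
Read 'b': {1, 4, 6, 7} → {1, 2, 3, 4, 5, 6, 7}.
Read 'b': {1, 2, 3, 4, 5, 6, 7} → {1, 2, 3, 4, 5, 6, 7}.
Read 'a': {1, 2, 3, 4, 5, 6, 7} → {1, 2, 3, 4, 5, 6, 7}.
Read 'b': {1, 2, 3, 4, 5, 6, 7} → {1, 2, 3, 4, 5, 6, 7}.
Read 'b': {1, 2, 3, 4, 5, 6, 7} → {1, 2, 3, 4, 5, 6, 7}.
Read 'b': {1, 2, 3, 4, 5, 6, 7} → {1, 2, 3, 4, 5, 6, 7}.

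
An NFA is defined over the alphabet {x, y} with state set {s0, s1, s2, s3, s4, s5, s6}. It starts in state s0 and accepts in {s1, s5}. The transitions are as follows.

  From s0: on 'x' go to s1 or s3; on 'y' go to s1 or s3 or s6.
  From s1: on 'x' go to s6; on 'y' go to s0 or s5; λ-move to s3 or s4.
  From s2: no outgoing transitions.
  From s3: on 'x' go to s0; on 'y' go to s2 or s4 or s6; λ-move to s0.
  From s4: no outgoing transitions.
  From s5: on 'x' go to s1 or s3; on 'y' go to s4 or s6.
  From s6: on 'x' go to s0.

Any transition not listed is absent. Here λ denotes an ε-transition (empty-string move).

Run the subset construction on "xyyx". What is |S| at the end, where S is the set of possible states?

Start in {s0}.
Read 'x': s0→{s1, s3}; union {s1, s3}; ε-closure = {s0, s1, s3, s4}.
Read 'y': s0→{s1, s3, s6}, s1→{s0, s5}, s3→{s2, s4, s6}, s4→∅; now {s0, s1, s2, s3, s4, s5, s6}.
Read 'y': s0→{s1, s3, s6}, s1→{s0, s5}, s2→∅, s3→{s2, s4, s6}, s4→∅, s5→{s4, s6}, s6→∅; now {s0, s1, s2, s3, s4, s5, s6}.
Read 'x': s0→{s1, s3}, s1→{s6}, s2→∅, s3→{s0}, s4→∅, s5→{s1, s3}, s6→{s0}; union {s0, s1, s3, s6}; ε-closure = {s0, s1, s3, s4, s6}.
That set has 5 states.

5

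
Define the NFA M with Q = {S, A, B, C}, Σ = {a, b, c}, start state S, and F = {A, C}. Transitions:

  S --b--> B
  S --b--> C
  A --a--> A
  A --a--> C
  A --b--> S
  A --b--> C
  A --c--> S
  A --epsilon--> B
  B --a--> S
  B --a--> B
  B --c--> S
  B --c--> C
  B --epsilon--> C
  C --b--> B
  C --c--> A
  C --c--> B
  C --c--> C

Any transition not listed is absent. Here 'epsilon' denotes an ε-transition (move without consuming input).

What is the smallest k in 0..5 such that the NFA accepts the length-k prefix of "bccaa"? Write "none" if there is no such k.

1

Start in {S}.
Read 'b': {S} → {B, C}.
None of the earlier sets intersect F, but {B, C} does.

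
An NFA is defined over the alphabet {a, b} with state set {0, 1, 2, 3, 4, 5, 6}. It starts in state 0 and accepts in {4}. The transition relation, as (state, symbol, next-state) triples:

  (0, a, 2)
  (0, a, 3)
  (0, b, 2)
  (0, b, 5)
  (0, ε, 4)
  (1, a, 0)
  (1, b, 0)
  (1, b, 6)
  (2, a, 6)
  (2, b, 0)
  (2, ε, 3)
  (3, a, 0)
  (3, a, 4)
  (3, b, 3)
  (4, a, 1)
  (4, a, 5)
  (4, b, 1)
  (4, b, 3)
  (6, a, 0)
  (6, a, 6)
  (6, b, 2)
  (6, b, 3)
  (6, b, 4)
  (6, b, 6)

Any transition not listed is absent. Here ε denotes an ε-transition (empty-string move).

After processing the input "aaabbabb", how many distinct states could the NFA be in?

7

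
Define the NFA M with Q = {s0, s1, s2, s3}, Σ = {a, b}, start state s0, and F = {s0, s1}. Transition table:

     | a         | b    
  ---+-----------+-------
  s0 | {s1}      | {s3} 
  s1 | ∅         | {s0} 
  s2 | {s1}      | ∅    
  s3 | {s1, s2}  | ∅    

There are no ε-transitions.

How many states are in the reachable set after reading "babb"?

Start in {s0}.
Read 'b': s0→{s3}; now {s3}.
Read 'a': s3→{s1, s2}; now {s1, s2}.
Read 'b': s1→{s0}, s2→∅; now {s0}.
Read 'b': s0→{s3}; now {s3}.
That set has 1 state.

1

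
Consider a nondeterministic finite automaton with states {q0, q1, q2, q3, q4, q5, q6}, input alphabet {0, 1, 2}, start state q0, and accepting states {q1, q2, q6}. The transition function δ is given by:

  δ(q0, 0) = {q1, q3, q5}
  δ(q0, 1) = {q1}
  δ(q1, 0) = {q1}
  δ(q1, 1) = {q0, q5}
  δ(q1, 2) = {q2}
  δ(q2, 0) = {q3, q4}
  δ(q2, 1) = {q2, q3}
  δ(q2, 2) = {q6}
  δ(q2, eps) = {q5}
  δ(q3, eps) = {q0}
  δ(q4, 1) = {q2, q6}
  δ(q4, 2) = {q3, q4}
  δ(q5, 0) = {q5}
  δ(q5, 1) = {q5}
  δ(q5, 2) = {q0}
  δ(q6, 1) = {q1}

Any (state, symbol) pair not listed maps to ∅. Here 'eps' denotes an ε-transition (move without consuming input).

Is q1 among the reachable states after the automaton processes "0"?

Yes

Start in {q0}.
Read '0': {q0} → {q0, q1, q3, q5}.
State q1 is in {q0, q1, q3, q5}.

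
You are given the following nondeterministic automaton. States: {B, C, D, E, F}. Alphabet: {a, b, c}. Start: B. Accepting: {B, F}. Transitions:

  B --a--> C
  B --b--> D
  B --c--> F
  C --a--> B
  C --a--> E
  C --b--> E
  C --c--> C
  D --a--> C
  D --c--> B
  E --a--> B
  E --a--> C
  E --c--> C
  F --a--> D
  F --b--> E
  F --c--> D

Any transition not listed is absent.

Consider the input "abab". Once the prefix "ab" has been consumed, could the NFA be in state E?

Start in {B}.
Read 'a': B→{C}; now {C}.
Read 'b': C→{E}; now {E}.
State E is in {E}.

Yes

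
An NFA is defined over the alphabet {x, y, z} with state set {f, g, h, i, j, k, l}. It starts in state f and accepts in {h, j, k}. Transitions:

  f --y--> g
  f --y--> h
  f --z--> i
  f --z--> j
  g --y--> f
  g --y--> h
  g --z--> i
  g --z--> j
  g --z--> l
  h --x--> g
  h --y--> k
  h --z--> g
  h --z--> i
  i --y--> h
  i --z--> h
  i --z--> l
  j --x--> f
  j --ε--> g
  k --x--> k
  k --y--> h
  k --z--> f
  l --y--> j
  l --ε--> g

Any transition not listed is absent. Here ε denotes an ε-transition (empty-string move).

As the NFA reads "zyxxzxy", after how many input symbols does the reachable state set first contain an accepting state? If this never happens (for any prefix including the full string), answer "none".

Start in {f}.
Read 'z': {f} → {g, i, j}.
None of the earlier sets intersect F, but {g, i, j} does.

1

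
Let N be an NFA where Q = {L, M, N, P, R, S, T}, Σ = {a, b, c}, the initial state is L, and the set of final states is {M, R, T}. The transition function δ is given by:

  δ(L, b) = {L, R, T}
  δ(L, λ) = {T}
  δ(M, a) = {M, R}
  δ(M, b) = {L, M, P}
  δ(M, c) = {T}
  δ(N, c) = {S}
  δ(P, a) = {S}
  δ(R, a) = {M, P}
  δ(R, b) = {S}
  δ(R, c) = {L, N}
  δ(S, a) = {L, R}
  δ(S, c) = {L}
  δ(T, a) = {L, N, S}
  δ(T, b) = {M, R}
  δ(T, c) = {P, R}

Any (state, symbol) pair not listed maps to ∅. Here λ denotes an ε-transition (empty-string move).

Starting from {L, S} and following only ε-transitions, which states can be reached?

{L, S, T}

Begin with {L, S}.
ε-move L → T; add T.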